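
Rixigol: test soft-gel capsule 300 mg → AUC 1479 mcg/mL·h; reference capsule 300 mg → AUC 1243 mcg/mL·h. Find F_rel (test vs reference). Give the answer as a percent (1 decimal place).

F_rel = (AUC_test/D_test) / (AUC_ref/D_ref)
      = (1479/300) / (1243/300)
      = 4.93 / 4.14333 = 1.1899 = 118.99%

F_rel = 119.0%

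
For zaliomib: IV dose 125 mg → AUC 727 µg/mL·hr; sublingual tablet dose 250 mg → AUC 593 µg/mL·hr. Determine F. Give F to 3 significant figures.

F = (AUC_ev / D_ev) / (AUC_iv / D_iv)
  = (593/250) / (727/125)
  = 2.372 / 5.816 = 0.4078

F = 0.408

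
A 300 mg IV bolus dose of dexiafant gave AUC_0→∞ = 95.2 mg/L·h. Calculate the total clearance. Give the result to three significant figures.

CL = Dose_iv / AUC_0→∞
   = 300 / 95.2 = 3.15126 L/h

CL = 3.15 L/h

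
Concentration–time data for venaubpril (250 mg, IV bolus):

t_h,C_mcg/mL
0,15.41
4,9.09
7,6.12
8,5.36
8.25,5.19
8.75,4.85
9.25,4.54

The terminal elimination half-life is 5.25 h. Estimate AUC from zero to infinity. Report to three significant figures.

AUC = 118 mcg/mL·h

Trapezoidal AUC_0→9.25:
  [0→4]: (15.41+9.09)/2 × 4 = 49.0
  [4→7]: (9.09+6.12)/2 × 3 = 22.815
  [7→8]: (6.12+5.36)/2 × 1 = 5.74
  [8→8.25]: (5.36+5.19)/2 × 0.25 = 1.31875
  [8.25→8.75]: (5.19+4.85)/2 × 0.5 = 2.51
  [8.75→9.25]: (4.85+4.54)/2 × 0.5 = 2.3475
  Sum = 83.73125 mcg/mL·h
k_e = ln2 / t½ = 0.693147 / 5.25 = 0.1320 h^-1
Extrapolated tail: C_last / k_e = 4.54 / 0.132 = 34.394
AUC_0→∞ = 83.73125 + 34.394 = 118.12525 mcg/mL·h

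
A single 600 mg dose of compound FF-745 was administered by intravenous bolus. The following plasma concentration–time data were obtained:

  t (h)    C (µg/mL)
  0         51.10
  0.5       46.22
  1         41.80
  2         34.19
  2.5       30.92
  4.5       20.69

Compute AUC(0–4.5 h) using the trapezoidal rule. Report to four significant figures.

Trapezoidal AUC_0→4.5:
  [0→0.5]: (51.10+46.22)/2 × 0.5 = 24.33
  [0.5→1]: (46.22+41.80)/2 × 0.5 = 22.005
  [1→2]: (41.80+34.19)/2 × 1 = 37.995
  [2→2.5]: (34.19+30.92)/2 × 0.5 = 16.2775
  [2.5→4.5]: (30.92+20.69)/2 × 2 = 51.61
  Sum = 152.2175 µg/mL·h

AUC = 152.2 µg/mL·h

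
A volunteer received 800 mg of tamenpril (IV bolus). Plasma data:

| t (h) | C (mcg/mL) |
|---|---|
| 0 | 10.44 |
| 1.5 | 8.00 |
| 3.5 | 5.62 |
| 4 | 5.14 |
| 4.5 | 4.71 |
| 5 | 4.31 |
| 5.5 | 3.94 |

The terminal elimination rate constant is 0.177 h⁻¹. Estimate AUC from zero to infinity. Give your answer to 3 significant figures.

Trapezoidal AUC_0→5.5:
  [0→1.5]: (10.44+8.00)/2 × 1.5 = 13.83
  [1.5→3.5]: (8.00+5.62)/2 × 2 = 13.62
  [3.5→4]: (5.62+5.14)/2 × 0.5 = 2.69
  [4→4.5]: (5.14+4.71)/2 × 0.5 = 2.4625
  [4.5→5]: (4.71+4.31)/2 × 0.5 = 2.255
  [5→5.5]: (4.31+3.94)/2 × 0.5 = 2.0625
  Sum = 36.92 mcg/mL·h
Extrapolated tail: C_last / k_e = 3.94 / 0.177 = 22.260
AUC_0→∞ = 36.92 + 22.260 = 59.18 mcg/mL·h

AUC = 59.2 mcg/mL·h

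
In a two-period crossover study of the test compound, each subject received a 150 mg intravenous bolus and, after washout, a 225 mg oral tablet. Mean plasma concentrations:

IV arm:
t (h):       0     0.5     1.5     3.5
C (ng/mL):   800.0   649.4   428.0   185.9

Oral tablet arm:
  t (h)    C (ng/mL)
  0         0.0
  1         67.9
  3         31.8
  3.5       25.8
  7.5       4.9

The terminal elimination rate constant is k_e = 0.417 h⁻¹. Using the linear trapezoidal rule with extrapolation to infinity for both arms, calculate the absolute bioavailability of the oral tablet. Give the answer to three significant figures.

Trapezoidal AUC_0→3.5 (IV):
  [0→0.5]: (800.0+649.4)/2 × 0.5 = 362.35
  [0.5→1.5]: (649.4+428.0)/2 × 1 = 538.7
  [1.5→3.5]: (428.0+185.9)/2 × 2 = 613.9
  Sum = 1514.95 ng/mL·h
IV tail: 185.9/0.417 = 445.803; AUC_iv,0→∞ = 1514.95 + 445.803 = 1960.753 ng/mL·h
Trapezoidal AUC_0→7.5 (oral tablet):
  [0→1]: (0.0+67.9)/2 × 1 = 33.95
  [1→3]: (67.9+31.8)/2 × 2 = 99.7
  [3→3.5]: (31.8+25.8)/2 × 0.5 = 14.4
  [3.5→7.5]: (25.8+4.9)/2 × 4 = 61.4
  Sum = 209.45 ng/mL·h
oral tablet tail: 4.9/0.417 = 11.751; AUC_ev,0→∞ = 209.45 + 11.751 = 221.201 ng/mL·h
F = (AUC_ev/D_ev)/(AUC_iv/D_iv) = (221.201/225)/(1960.753/150) = 0.983116/13.0717 = 0.0752

F = 0.0752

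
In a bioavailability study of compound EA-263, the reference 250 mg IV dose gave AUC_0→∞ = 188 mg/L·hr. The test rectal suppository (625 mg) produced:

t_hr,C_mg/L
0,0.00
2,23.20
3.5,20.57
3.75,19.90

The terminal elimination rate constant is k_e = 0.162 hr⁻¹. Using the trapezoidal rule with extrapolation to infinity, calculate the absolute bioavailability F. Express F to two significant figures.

F = 0.39

Trapezoidal AUC_0→3.75 (rectal suppository):
  [0→2]: (0.00+23.20)/2 × 2 = 23.2
  [2→3.5]: (23.20+20.57)/2 × 1.5 = 32.8275
  [3.5→3.75]: (20.57+19.90)/2 × 0.25 = 5.05875
  Sum = 61.08625 mg/L·hr
Tail: C_last/k_e = 19.90/0.162 = 122.840
AUC_0→∞ (rectal suppository) = 61.08625 + 122.840 = 183.92625 mg/L·hr
F = (AUC_ev/D_ev)/(AUC_iv/D_iv) = (183.92625/625)/(188/250) = 0.294282/0.752 = 0.3913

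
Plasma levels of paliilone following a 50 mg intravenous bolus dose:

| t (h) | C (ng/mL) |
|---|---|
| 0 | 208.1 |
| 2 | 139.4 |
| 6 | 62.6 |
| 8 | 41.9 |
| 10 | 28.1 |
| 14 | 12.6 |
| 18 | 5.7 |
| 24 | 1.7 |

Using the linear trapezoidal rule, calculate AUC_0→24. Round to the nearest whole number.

AUC = 1066 ng/mL·h

Trapezoidal AUC_0→24:
  [0→2]: (208.1+139.4)/2 × 2 = 347.5
  [2→6]: (139.4+62.6)/2 × 4 = 404.0
  [6→8]: (62.6+41.9)/2 × 2 = 104.5
  [8→10]: (41.9+28.1)/2 × 2 = 70.0
  [10→14]: (28.1+12.6)/2 × 4 = 81.4
  [14→18]: (12.6+5.7)/2 × 4 = 36.6
  [18→24]: (5.7+1.7)/2 × 6 = 22.2
  Sum = 1066.2 ng/mL·h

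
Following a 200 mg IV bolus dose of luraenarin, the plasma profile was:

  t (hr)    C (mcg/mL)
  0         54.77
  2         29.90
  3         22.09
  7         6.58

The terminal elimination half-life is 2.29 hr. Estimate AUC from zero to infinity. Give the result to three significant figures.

Trapezoidal AUC_0→7:
  [0→2]: (54.77+29.90)/2 × 2 = 84.67
  [2→3]: (29.90+22.09)/2 × 1 = 25.995
  [3→7]: (22.09+6.58)/2 × 4 = 57.34
  Sum = 168.005 mcg/mL·hr
k_e = ln2 / t½ = 0.693147 / 2.29 = 0.3027 hr^-1
Extrapolated tail: C_last / k_e = 6.58 / 0.3027 = 21.738
AUC_0→∞ = 168.005 + 21.738 = 189.743 mcg/mL·hr

AUC = 190 mcg/mL·hr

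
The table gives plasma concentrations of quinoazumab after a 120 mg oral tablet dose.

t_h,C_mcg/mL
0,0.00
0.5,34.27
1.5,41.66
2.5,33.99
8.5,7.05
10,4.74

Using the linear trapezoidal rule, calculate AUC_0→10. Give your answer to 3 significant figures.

Trapezoidal AUC_0→10:
  [0→0.5]: (0.00+34.27)/2 × 0.5 = 8.5675
  [0.5→1.5]: (34.27+41.66)/2 × 1 = 37.965
  [1.5→2.5]: (41.66+33.99)/2 × 1 = 37.825
  [2.5→8.5]: (33.99+7.05)/2 × 6 = 123.12
  [8.5→10]: (7.05+4.74)/2 × 1.5 = 8.8425
  Sum = 216.32 mcg/mL·h

AUC = 216 mcg/mL·h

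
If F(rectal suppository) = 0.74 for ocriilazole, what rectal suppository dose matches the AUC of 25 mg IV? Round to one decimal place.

D_rectal = 33.8 mg

For equal systemic exposure: F × D_ev = D_iv
D_ev = D_iv / F = 25 / 0.74 = 33.7838 mg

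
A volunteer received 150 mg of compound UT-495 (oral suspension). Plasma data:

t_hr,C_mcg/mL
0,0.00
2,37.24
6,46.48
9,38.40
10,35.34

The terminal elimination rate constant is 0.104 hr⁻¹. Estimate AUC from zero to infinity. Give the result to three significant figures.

Trapezoidal AUC_0→10:
  [0→2]: (0.00+37.24)/2 × 2 = 37.24
  [2→6]: (37.24+46.48)/2 × 4 = 167.44
  [6→9]: (46.48+38.40)/2 × 3 = 127.32
  [9→10]: (38.40+35.34)/2 × 1 = 36.87
  Sum = 368.87 mcg/mL·hr
Extrapolated tail: C_last / k_e = 35.34 / 0.104 = 339.808
AUC_0→∞ = 368.87 + 339.808 = 708.678 mcg/mL·hr

AUC = 709 mcg/mL·hr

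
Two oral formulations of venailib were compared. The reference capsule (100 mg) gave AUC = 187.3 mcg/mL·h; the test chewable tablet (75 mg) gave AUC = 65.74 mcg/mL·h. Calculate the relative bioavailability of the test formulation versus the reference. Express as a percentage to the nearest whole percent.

F_rel = (AUC_test/D_test) / (AUC_ref/D_ref)
      = (65.74/75) / (187.3/100)
      = 0.876533 / 1.873 = 0.4680 = 46.80%

F_rel = 47%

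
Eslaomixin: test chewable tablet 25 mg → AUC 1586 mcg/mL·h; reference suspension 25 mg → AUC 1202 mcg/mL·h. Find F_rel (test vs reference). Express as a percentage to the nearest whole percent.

F_rel = 132%

F_rel = (AUC_test/D_test) / (AUC_ref/D_ref)
      = (1586/25) / (1202/25)
      = 63.44 / 48.08 = 1.3195 = 131.95%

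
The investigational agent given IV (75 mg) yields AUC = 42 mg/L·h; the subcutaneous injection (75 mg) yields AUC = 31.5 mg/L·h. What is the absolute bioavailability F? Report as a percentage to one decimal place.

F = (AUC_ev / D_ev) / (AUC_iv / D_iv)
  = (31.5/75) / (42/75)
  = 0.42 / 0.56 = 0.7500
  = 75.00%

F = 75.0%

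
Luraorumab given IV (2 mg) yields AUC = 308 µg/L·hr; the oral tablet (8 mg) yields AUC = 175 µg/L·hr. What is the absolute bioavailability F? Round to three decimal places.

F = 0.142

F = (AUC_ev / D_ev) / (AUC_iv / D_iv)
  = (175/8) / (308/2)
  = 21.875 / 154 = 0.1420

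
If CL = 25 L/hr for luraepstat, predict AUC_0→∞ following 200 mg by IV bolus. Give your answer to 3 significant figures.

AUC_0→∞ = Dose_iv / CL
        = 200 / 25 = 8 mg/L·hr

AUC = 8.00 mg/L·hr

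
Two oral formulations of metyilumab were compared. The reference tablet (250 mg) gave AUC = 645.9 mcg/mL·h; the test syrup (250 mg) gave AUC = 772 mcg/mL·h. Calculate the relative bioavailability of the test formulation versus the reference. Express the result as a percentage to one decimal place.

F_rel = 119.5%

F_rel = (AUC_test/D_test) / (AUC_ref/D_ref)
      = (772/250) / (645.9/250)
      = 3.088 / 2.5836 = 1.1952 = 119.52%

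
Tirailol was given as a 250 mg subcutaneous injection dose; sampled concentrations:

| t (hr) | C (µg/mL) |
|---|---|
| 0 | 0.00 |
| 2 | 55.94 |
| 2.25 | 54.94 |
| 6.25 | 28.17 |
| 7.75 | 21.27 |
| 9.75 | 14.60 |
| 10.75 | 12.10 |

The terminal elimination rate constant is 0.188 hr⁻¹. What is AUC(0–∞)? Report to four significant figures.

AUC = 386.7 µg/mL·hr

Trapezoidal AUC_0→10.75:
  [0→2]: (0.00+55.94)/2 × 2 = 55.94
  [2→2.25]: (55.94+54.94)/2 × 0.25 = 13.86
  [2.25→6.25]: (54.94+28.17)/2 × 4 = 166.22
  [6.25→7.75]: (28.17+21.27)/2 × 1.5 = 37.08
  [7.75→9.75]: (21.27+14.60)/2 × 2 = 35.87
  [9.75→10.75]: (14.60+12.10)/2 × 1 = 13.35
  Sum = 322.32 µg/mL·hr
Extrapolated tail: C_last / k_e = 12.10 / 0.188 = 64.362
AUC_0→∞ = 322.32 + 64.362 = 386.682 µg/mL·hr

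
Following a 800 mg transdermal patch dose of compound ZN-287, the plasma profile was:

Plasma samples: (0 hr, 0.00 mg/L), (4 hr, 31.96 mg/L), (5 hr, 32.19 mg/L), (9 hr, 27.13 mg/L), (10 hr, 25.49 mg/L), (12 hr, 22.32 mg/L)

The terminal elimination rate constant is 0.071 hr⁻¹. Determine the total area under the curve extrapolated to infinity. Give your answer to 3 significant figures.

AUC = 603 mg/L·hr

Trapezoidal AUC_0→12:
  [0→4]: (0.00+31.96)/2 × 4 = 63.92
  [4→5]: (31.96+32.19)/2 × 1 = 32.075
  [5→9]: (32.19+27.13)/2 × 4 = 118.64
  [9→10]: (27.13+25.49)/2 × 1 = 26.31
  [10→12]: (25.49+22.32)/2 × 2 = 47.81
  Sum = 288.755 mg/L·hr
Extrapolated tail: C_last / k_e = 22.32 / 0.071 = 314.366
AUC_0→∞ = 288.755 + 314.366 = 603.121 mg/L·hr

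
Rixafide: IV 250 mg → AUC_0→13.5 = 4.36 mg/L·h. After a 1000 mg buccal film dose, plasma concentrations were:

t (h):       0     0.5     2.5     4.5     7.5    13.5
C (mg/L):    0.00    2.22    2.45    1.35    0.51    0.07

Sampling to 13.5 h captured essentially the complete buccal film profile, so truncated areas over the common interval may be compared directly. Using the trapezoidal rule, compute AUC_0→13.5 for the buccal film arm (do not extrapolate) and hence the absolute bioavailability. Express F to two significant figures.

Trapezoidal AUC_0→13.5 (buccal film):
  [0→0.5]: (0.00+2.22)/2 × 0.5 = 0.555
  [0.5→2.5]: (2.22+2.45)/2 × 2 = 4.67
  [2.5→4.5]: (2.45+1.35)/2 × 2 = 3.8
  [4.5→7.5]: (1.35+0.51)/2 × 3 = 2.79
  [7.5→13.5]: (0.51+0.07)/2 × 6 = 1.74
  Sum = 13.555 mg/L·h
F = (AUC_ev/D_ev)/(AUC_iv/D_iv) = (13.555/1000)/(4.36/250) = 0.013555/0.01744 = 0.7772

F = 0.78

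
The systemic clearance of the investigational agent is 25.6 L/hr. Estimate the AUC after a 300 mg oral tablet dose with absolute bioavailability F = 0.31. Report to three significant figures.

AUC = 3.63 mg/L·hr

AUC_0→∞ = F × Dose / CL
        = 0.31 × 300 / 25.6 = 3.6328125 mg/L·hr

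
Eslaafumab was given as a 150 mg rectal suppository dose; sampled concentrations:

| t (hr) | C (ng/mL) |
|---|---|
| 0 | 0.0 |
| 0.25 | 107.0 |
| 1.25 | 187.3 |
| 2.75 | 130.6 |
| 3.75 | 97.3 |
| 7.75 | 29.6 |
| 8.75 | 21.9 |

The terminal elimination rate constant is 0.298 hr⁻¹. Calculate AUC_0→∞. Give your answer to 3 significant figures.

Trapezoidal AUC_0→8.75:
  [0→0.25]: (0.0+107.0)/2 × 0.25 = 13.375
  [0.25→1.25]: (107.0+187.3)/2 × 1 = 147.15
  [1.25→2.75]: (187.3+130.6)/2 × 1.5 = 238.425
  [2.75→3.75]: (130.6+97.3)/2 × 1 = 113.95
  [3.75→7.75]: (97.3+29.6)/2 × 4 = 253.8
  [7.75→8.75]: (29.6+21.9)/2 × 1 = 25.75
  Sum = 792.45 ng/mL·hr
Extrapolated tail: C_last / k_e = 21.9 / 0.298 = 73.490
AUC_0→∞ = 792.45 + 73.490 = 865.94 ng/mL·hr

AUC = 866 ng/mL·hr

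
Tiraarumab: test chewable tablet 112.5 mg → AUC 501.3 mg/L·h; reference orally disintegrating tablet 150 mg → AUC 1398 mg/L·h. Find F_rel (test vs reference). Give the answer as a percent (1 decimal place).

F_rel = (AUC_test/D_test) / (AUC_ref/D_ref)
      = (501.3/112.5) / (1398/150)
      = 4.456 / 9.32 = 0.4781 = 47.81%

F_rel = 47.8%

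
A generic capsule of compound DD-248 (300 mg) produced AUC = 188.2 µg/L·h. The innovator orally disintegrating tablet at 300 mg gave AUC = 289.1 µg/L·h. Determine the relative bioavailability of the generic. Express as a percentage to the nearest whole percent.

F_rel = 65%

F_rel = (AUC_test/D_test) / (AUC_ref/D_ref)
      = (188.2/300) / (289.1/300)
      = 0.627333 / 0.963667 = 0.6510 = 65.10%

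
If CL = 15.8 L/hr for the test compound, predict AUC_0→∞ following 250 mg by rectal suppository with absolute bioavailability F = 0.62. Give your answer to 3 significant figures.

AUC = 9.81 mg/L·hr

AUC_0→∞ = F × Dose / CL
        = 0.62 × 250 / 15.8 = 9.81013 mg/L·hr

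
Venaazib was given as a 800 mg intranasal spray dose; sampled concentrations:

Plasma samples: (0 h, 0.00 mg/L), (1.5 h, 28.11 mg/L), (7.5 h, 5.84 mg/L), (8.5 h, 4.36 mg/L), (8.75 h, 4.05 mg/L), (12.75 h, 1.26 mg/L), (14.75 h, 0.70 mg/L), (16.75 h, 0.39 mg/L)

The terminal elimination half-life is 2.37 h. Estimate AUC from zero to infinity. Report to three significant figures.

Trapezoidal AUC_0→16.75:
  [0→1.5]: (0.00+28.11)/2 × 1.5 = 21.0825
  [1.5→7.5]: (28.11+5.84)/2 × 6 = 101.85
  [7.5→8.5]: (5.84+4.36)/2 × 1 = 5.1
  [8.5→8.75]: (4.36+4.05)/2 × 0.25 = 1.05125
  [8.75→12.75]: (4.05+1.26)/2 × 4 = 10.62
  [12.75→14.75]: (1.26+0.70)/2 × 2 = 1.96
  [14.75→16.75]: (0.70+0.39)/2 × 2 = 1.09
  Sum = 142.75375 mg/L·h
k_e = ln2 / t½ = 0.693147 / 2.37 = 0.2925 h^-1
Extrapolated tail: C_last / k_e = 0.39 / 0.2925 = 1.333
AUC_0→∞ = 142.75375 + 1.333 = 144.08675 mg/L·h

AUC = 144 mg/L·h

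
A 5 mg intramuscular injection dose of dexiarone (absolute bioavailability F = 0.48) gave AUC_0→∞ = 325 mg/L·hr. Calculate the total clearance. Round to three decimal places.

CL = F × Dose / AUC_0→∞
   = 0.48 × 5 / 325 = 0.00738462 L/hr

CL = 0.007 L/hr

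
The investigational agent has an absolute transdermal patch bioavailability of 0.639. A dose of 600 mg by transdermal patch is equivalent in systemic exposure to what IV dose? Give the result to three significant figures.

Systemic exposure from an extravascular dose = F × D_ev, so the equivalent IV dose is F × D_ev.
D_iv = F × D_ev = 0.639 × 600 = 383.4 mg

D_iv = 383 mg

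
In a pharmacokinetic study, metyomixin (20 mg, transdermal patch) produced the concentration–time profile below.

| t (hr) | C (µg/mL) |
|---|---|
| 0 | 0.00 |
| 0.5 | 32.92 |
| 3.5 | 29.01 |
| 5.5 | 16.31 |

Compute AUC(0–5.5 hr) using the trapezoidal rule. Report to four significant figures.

AUC = 146.4 µg/mL·hr

Trapezoidal AUC_0→5.5:
  [0→0.5]: (0.00+32.92)/2 × 0.5 = 8.23
  [0.5→3.5]: (32.92+29.01)/2 × 3 = 92.895
  [3.5→5.5]: (29.01+16.31)/2 × 2 = 45.32
  Sum = 146.445 µg/mL·hr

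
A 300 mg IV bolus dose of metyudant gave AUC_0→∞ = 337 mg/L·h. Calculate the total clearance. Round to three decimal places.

CL = Dose_iv / AUC_0→∞
   = 300 / 337 = 0.890208 L/h

CL = 0.890 L/h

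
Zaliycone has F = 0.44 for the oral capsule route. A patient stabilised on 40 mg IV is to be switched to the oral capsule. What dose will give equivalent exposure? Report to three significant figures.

For equal systemic exposure: F × D_ev = D_iv
D_ev = D_iv / F = 40 / 0.44 = 90.9091 mg

D_oral = 90.9 mg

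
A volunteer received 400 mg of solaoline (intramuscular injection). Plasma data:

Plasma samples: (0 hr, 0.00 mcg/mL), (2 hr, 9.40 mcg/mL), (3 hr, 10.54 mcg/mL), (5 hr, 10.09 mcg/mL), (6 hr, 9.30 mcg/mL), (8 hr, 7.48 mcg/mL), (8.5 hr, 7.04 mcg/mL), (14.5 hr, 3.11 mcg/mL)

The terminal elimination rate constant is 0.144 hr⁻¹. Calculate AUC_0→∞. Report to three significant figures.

AUC = 122 mcg/mL·hr

Trapezoidal AUC_0→14.5:
  [0→2]: (0.00+9.40)/2 × 2 = 9.4
  [2→3]: (9.40+10.54)/2 × 1 = 9.97
  [3→5]: (10.54+10.09)/2 × 2 = 20.63
  [5→6]: (10.09+9.30)/2 × 1 = 9.695
  [6→8]: (9.30+7.48)/2 × 2 = 16.78
  [8→8.5]: (7.48+7.04)/2 × 0.5 = 3.63
  [8.5→14.5]: (7.04+3.11)/2 × 6 = 30.45
  Sum = 100.555 mcg/mL·hr
Extrapolated tail: C_last / k_e = 3.11 / 0.144 = 21.597
AUC_0→∞ = 100.555 + 21.597 = 122.152 mcg/mL·hr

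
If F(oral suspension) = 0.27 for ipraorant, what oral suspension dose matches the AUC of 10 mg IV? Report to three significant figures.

D_oral = 37.0 mg

For equal systemic exposure: F × D_ev = D_iv
D_ev = D_iv / F = 10 / 0.27 = 37.037 mg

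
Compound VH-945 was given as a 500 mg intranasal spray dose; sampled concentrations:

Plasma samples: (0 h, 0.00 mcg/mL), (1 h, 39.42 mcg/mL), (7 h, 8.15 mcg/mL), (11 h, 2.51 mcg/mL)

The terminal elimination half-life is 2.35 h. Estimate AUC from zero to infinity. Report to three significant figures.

Trapezoidal AUC_0→11:
  [0→1]: (0.00+39.42)/2 × 1 = 19.71
  [1→7]: (39.42+8.15)/2 × 6 = 142.71
  [7→11]: (8.15+2.51)/2 × 4 = 21.32
  Sum = 183.74 mcg/mL·h
k_e = ln2 / t½ = 0.693147 / 2.35 = 0.2950 h^-1
Extrapolated tail: C_last / k_e = 2.51 / 0.295 = 8.508
AUC_0→∞ = 183.74 + 8.508 = 192.248 mcg/mL·h

AUC = 192 mcg/mL·h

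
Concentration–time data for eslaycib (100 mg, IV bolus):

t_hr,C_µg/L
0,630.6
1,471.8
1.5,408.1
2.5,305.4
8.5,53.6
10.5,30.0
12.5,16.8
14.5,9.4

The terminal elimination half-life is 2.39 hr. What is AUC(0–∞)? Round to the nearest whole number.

AUC = 2394 µg/L·hr

Trapezoidal AUC_0→14.5:
  [0→1]: (630.6+471.8)/2 × 1 = 551.2
  [1→1.5]: (471.8+408.1)/2 × 0.5 = 219.975
  [1.5→2.5]: (408.1+305.4)/2 × 1 = 356.75
  [2.5→8.5]: (305.4+53.6)/2 × 6 = 1077.0
  [8.5→10.5]: (53.6+30.0)/2 × 2 = 83.6
  [10.5→12.5]: (30.0+16.8)/2 × 2 = 46.8
  [12.5→14.5]: (16.8+9.4)/2 × 2 = 26.2
  Sum = 2361.525 µg/L·hr
k_e = ln2 / t½ = 0.693147 / 2.39 = 0.2900 hr^-1
Extrapolated tail: C_last / k_e = 9.4 / 0.29 = 32.414
AUC_0→∞ = 2361.525 + 32.414 = 2393.939 µg/L·hr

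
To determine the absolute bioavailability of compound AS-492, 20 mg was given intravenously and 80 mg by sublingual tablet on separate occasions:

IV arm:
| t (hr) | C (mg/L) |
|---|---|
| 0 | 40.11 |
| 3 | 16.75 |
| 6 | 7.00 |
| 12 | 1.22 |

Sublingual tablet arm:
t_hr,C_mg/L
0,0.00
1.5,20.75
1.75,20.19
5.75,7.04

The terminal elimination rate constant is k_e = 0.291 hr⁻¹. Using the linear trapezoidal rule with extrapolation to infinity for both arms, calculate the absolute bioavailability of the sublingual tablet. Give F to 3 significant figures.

F = 0.166

Trapezoidal AUC_0→12 (IV):
  [0→3]: (40.11+16.75)/2 × 3 = 85.29
  [3→6]: (16.75+7.00)/2 × 3 = 35.625
  [6→12]: (7.00+1.22)/2 × 6 = 24.66
  Sum = 145.575 mg/L·hr
IV tail: 1.22/0.291 = 4.192; AUC_iv,0→∞ = 145.575 + 4.192 = 149.767 mg/L·hr
Trapezoidal AUC_0→5.75 (sublingual tablet):
  [0→1.5]: (0.00+20.75)/2 × 1.5 = 15.5625
  [1.5→1.75]: (20.75+20.19)/2 × 0.25 = 5.1175
  [1.75→5.75]: (20.19+7.04)/2 × 4 = 54.46
  Sum = 75.14 mg/L·hr
sublingual tablet tail: 7.04/0.291 = 24.192; AUC_ev,0→∞ = 75.14 + 24.192 = 99.332 mg/L·hr
F = (AUC_ev/D_ev)/(AUC_iv/D_iv) = (99.332/80)/(149.767/20) = 1.24165/7.48835 = 0.1658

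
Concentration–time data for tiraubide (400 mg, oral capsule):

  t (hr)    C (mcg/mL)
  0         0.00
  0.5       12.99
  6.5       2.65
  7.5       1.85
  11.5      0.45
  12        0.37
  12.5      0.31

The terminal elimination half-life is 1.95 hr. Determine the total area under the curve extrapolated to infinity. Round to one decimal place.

Trapezoidal AUC_0→12.5:
  [0→0.5]: (0.00+12.99)/2 × 0.5 = 3.2475
  [0.5→6.5]: (12.99+2.65)/2 × 6 = 46.92
  [6.5→7.5]: (2.65+1.85)/2 × 1 = 2.25
  [7.5→11.5]: (1.85+0.45)/2 × 4 = 4.6
  [11.5→12]: (0.45+0.37)/2 × 0.5 = 0.205
  [12→12.5]: (0.37+0.31)/2 × 0.5 = 0.17
  Sum = 57.3925 mcg/mL·hr
k_e = ln2 / t½ = 0.693147 / 1.95 = 0.3555 hr^-1
Extrapolated tail: C_last / k_e = 0.31 / 0.3555 = 0.872
AUC_0→∞ = 57.3925 + 0.872 = 58.2645 mcg/mL·hr

AUC = 58.3 mcg/mL·hr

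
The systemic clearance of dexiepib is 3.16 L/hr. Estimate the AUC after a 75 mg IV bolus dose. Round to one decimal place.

AUC = 23.7 mg/L·hr

AUC_0→∞ = Dose_iv / CL
        = 75 / 3.16 = 23.7342 mg/L·hr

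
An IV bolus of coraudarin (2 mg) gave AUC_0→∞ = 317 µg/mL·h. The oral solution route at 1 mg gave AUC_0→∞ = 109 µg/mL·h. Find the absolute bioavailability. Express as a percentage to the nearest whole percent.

F = (AUC_ev / D_ev) / (AUC_iv / D_iv)
  = (109/1) / (317/2)
  = 109 / 158.5 = 0.6877
  = 68.77%

F = 69%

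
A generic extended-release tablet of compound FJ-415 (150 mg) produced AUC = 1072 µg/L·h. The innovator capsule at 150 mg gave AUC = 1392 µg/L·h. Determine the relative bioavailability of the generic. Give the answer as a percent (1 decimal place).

F_rel = 77.0%

F_rel = (AUC_test/D_test) / (AUC_ref/D_ref)
      = (1072/150) / (1392/150)
      = 7.14667 / 9.28 = 0.7701 = 77.01%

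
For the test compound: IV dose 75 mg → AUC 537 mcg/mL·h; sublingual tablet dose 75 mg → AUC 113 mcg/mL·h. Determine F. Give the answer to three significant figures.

F = (AUC_ev / D_ev) / (AUC_iv / D_iv)
  = (113/75) / (537/75)
  = 1.50667 / 7.16 = 0.2104

F = 0.210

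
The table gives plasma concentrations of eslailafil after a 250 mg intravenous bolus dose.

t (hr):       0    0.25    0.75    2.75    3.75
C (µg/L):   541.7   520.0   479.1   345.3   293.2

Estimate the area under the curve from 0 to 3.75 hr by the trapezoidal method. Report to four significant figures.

AUC = 1526 µg/L·hr

Trapezoidal AUC_0→3.75:
  [0→0.25]: (541.7+520.0)/2 × 0.25 = 132.7125
  [0.25→0.75]: (520.0+479.1)/2 × 0.5 = 249.775
  [0.75→2.75]: (479.1+345.3)/2 × 2 = 824.4
  [2.75→3.75]: (345.3+293.2)/2 × 1 = 319.25
  Sum = 1526.1375 µg/L·hr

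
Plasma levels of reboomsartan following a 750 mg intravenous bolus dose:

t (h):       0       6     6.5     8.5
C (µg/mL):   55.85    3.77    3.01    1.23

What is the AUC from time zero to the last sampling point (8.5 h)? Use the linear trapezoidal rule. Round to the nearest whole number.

Trapezoidal AUC_0→8.5:
  [0→6]: (55.85+3.77)/2 × 6 = 178.86
  [6→6.5]: (3.77+3.01)/2 × 0.5 = 1.695
  [6.5→8.5]: (3.01+1.23)/2 × 2 = 4.24
  Sum = 184.795 µg/mL·h

AUC = 185 µg/mL·h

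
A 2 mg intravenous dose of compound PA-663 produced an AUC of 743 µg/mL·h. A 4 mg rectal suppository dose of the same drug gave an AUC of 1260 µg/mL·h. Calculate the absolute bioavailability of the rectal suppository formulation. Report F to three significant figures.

F = (AUC_ev / D_ev) / (AUC_iv / D_iv)
  = (1260/4) / (743/2)
  = 315 / 371.5 = 0.8479

F = 0.848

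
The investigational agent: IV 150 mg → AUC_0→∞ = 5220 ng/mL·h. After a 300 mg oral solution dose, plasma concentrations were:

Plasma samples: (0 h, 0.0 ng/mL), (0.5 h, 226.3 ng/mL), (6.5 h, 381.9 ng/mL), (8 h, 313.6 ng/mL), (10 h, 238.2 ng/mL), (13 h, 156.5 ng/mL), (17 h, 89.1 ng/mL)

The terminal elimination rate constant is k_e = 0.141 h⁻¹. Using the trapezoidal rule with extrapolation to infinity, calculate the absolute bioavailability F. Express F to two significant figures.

F = 0.45

Trapezoidal AUC_0→17 (oral solution):
  [0→0.5]: (0.0+226.3)/2 × 0.5 = 56.575
  [0.5→6.5]: (226.3+381.9)/2 × 6 = 1824.6
  [6.5→8]: (381.9+313.6)/2 × 1.5 = 521.625
  [8→10]: (313.6+238.2)/2 × 2 = 551.8
  [10→13]: (238.2+156.5)/2 × 3 = 592.05
  [13→17]: (156.5+89.1)/2 × 4 = 491.2
  Sum = 4037.85 ng/mL·h
Tail: C_last/k_e = 89.1/0.141 = 631.915
AUC_0→∞ (oral solution) = 4037.85 + 631.915 = 4669.765 ng/mL·h
F = (AUC_ev/D_ev)/(AUC_iv/D_iv) = (4669.765/300)/(5220/150) = 15.5659/34.8 = 0.4473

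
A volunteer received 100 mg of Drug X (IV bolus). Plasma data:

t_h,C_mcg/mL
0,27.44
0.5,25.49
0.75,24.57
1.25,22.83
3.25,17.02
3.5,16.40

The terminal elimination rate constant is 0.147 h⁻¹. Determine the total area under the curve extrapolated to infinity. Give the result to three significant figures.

Trapezoidal AUC_0→3.5:
  [0→0.5]: (27.44+25.49)/2 × 0.5 = 13.2325
  [0.5→0.75]: (25.49+24.57)/2 × 0.25 = 6.2575
  [0.75→1.25]: (24.57+22.83)/2 × 0.5 = 11.85
  [1.25→3.25]: (22.83+17.02)/2 × 2 = 39.85
  [3.25→3.5]: (17.02+16.40)/2 × 0.25 = 4.1775
  Sum = 75.3675 mcg/mL·h
Extrapolated tail: C_last / k_e = 16.40 / 0.147 = 111.565
AUC_0→∞ = 75.3675 + 111.565 = 186.9325 mcg/mL·h

AUC = 187 mcg/mL·h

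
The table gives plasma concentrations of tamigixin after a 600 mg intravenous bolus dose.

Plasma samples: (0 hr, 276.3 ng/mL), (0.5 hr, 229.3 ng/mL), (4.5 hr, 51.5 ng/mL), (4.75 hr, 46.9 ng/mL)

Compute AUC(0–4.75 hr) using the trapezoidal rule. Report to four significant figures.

AUC = 700.3 ng/mL·hr

Trapezoidal AUC_0→4.75:
  [0→0.5]: (276.3+229.3)/2 × 0.5 = 126.4
  [0.5→4.5]: (229.3+51.5)/2 × 4 = 561.6
  [4.5→4.75]: (51.5+46.9)/2 × 0.25 = 12.3
  Sum = 700.3 ng/mL·hr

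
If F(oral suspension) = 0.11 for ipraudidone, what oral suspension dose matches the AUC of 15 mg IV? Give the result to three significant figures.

For equal systemic exposure: F × D_ev = D_iv
D_ev = D_iv / F = 15 / 0.11 = 136.364 mg

D_oral = 136 mg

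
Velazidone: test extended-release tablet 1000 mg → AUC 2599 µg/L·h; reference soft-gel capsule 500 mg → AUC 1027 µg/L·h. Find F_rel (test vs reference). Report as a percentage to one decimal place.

F_rel = (AUC_test/D_test) / (AUC_ref/D_ref)
      = (2599/1000) / (1027/500)
      = 2.599 / 2.054 = 1.2653 = 126.53%

F_rel = 126.5%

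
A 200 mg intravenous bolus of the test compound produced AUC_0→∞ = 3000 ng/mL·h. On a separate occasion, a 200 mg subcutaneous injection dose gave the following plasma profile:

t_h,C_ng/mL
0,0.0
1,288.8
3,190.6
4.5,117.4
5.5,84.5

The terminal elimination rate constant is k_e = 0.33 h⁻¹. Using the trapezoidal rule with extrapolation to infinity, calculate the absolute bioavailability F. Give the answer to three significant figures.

F = 0.404

Trapezoidal AUC_0→5.5 (subcutaneous injection):
  [0→1]: (0.0+288.8)/2 × 1 = 144.4
  [1→3]: (288.8+190.6)/2 × 2 = 479.4
  [3→4.5]: (190.6+117.4)/2 × 1.5 = 231.0
  [4.5→5.5]: (117.4+84.5)/2 × 1 = 100.95
  Sum = 955.75 ng/mL·h
Tail: C_last/k_e = 84.5/0.33 = 256.061
AUC_0→∞ (subcutaneous injection) = 955.75 + 256.061 = 1211.811 ng/mL·h
F = (AUC_ev/D_ev)/(AUC_iv/D_iv) = (1211.811/200)/(3000/200) = 6.059055/15 = 0.4039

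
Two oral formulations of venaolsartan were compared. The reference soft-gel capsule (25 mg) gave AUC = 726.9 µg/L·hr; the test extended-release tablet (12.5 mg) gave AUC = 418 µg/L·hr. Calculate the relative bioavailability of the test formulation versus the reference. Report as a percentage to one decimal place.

F_rel = 115.0%

F_rel = (AUC_test/D_test) / (AUC_ref/D_ref)
      = (418/12.5) / (726.9/25)
      = 33.44 / 29.076 = 1.1501 = 115.01%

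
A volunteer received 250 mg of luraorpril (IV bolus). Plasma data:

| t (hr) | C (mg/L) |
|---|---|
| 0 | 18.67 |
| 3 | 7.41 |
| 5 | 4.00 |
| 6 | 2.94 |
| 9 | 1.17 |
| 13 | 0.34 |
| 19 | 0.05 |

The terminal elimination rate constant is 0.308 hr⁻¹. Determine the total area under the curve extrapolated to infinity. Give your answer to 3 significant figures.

Trapezoidal AUC_0→19:
  [0→3]: (18.67+7.41)/2 × 3 = 39.12
  [3→5]: (7.41+4.00)/2 × 2 = 11.41
  [5→6]: (4.00+2.94)/2 × 1 = 3.47
  [6→9]: (2.94+1.17)/2 × 3 = 6.165
  [9→13]: (1.17+0.34)/2 × 4 = 3.02
  [13→19]: (0.34+0.05)/2 × 6 = 1.17
  Sum = 64.355 mg/L·hr
Extrapolated tail: C_last / k_e = 0.05 / 0.308 = 0.162
AUC_0→∞ = 64.355 + 0.162 = 64.517 mg/L·hr

AUC = 64.5 mg/L·hr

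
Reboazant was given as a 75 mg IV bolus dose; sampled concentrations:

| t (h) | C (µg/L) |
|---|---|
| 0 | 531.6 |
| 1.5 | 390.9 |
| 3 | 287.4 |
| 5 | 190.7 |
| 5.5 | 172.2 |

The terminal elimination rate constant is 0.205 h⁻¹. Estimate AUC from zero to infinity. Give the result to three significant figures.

Trapezoidal AUC_0→5.5:
  [0→1.5]: (531.6+390.9)/2 × 1.5 = 691.875
  [1.5→3]: (390.9+287.4)/2 × 1.5 = 508.725
  [3→5]: (287.4+190.7)/2 × 2 = 478.1
  [5→5.5]: (190.7+172.2)/2 × 0.5 = 90.725
  Sum = 1769.425 µg/L·h
Extrapolated tail: C_last / k_e = 172.2 / 0.205 = 840.000
AUC_0→∞ = 1769.425 + 840.000 = 2609.425 µg/L·h

AUC = 2610 µg/L·h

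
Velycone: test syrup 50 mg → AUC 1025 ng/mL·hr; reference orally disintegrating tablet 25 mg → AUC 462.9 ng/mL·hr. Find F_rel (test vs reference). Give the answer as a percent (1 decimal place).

F_rel = 110.7%

F_rel = (AUC_test/D_test) / (AUC_ref/D_ref)
      = (1025/50) / (462.9/25)
      = 20.5 / 18.516 = 1.1072 = 110.72%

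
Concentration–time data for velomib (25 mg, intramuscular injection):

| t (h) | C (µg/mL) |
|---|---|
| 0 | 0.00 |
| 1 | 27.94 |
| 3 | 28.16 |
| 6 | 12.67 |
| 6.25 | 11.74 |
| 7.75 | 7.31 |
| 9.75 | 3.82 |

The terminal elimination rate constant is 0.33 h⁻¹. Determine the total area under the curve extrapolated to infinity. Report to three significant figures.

AUC = 171 µg/mL·h

Trapezoidal AUC_0→9.75:
  [0→1]: (0.00+27.94)/2 × 1 = 13.97
  [1→3]: (27.94+28.16)/2 × 2 = 56.1
  [3→6]: (28.16+12.67)/2 × 3 = 61.245
  [6→6.25]: (12.67+11.74)/2 × 0.25 = 3.05125
  [6.25→7.75]: (11.74+7.31)/2 × 1.5 = 14.2875
  [7.75→9.75]: (7.31+3.82)/2 × 2 = 11.13
  Sum = 159.78375 µg/mL·h
Extrapolated tail: C_last / k_e = 3.82 / 0.33 = 11.576
AUC_0→∞ = 159.78375 + 11.576 = 171.35975 µg/mL·h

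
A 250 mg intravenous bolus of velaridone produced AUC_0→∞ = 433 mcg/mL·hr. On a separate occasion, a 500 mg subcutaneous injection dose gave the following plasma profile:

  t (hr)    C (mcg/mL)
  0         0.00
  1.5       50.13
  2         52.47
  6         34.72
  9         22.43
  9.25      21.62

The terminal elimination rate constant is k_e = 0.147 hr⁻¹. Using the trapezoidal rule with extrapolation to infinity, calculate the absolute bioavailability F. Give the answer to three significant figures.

Trapezoidal AUC_0→9.25 (subcutaneous injection):
  [0→1.5]: (0.00+50.13)/2 × 1.5 = 37.5975
  [1.5→2]: (50.13+52.47)/2 × 0.5 = 25.65
  [2→6]: (52.47+34.72)/2 × 4 = 174.38
  [6→9]: (34.72+22.43)/2 × 3 = 85.725
  [9→9.25]: (22.43+21.62)/2 × 0.25 = 5.50625
  Sum = 328.85875 mcg/mL·hr
Tail: C_last/k_e = 21.62/0.147 = 147.075
AUC_0→∞ (subcutaneous injection) = 328.85875 + 147.075 = 475.93375 mcg/mL·hr
F = (AUC_ev/D_ev)/(AUC_iv/D_iv) = (475.93375/500)/(433/250) = 0.9518675/1.732 = 0.5496

F = 0.550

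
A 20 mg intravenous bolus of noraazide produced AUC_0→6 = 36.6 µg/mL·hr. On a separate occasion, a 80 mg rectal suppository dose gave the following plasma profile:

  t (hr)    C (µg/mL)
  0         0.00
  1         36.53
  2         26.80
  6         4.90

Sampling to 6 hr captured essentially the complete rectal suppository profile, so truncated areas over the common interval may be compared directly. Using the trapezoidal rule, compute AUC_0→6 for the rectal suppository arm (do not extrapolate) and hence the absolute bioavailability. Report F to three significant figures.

F = 0.774

Trapezoidal AUC_0→6 (rectal suppository):
  [0→1]: (0.00+36.53)/2 × 1 = 18.265
  [1→2]: (36.53+26.80)/2 × 1 = 31.665
  [2→6]: (26.80+4.90)/2 × 4 = 63.4
  Sum = 113.33 µg/mL·hr
F = (AUC_ev/D_ev)/(AUC_iv/D_iv) = (113.33/80)/(36.6/20) = 1.416625/1.83 = 0.7741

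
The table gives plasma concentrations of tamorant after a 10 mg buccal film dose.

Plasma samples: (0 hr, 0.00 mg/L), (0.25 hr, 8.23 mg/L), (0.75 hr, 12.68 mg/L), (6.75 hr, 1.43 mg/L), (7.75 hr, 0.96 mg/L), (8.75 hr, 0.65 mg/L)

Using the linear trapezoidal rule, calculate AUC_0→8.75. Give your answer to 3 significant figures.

Trapezoidal AUC_0→8.75:
  [0→0.25]: (0.00+8.23)/2 × 0.25 = 1.02875
  [0.25→0.75]: (8.23+12.68)/2 × 0.5 = 5.2275
  [0.75→6.75]: (12.68+1.43)/2 × 6 = 42.33
  [6.75→7.75]: (1.43+0.96)/2 × 1 = 1.195
  [7.75→8.75]: (0.96+0.65)/2 × 1 = 0.805
  Sum = 50.58625 mg/L·hr

AUC = 50.6 mg/L·hr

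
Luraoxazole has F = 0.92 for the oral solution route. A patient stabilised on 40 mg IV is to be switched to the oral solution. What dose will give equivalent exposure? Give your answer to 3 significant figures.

D_oral = 43.5 mg

For equal systemic exposure: F × D_ev = D_iv
D_ev = D_iv / F = 40 / 0.92 = 43.4783 mg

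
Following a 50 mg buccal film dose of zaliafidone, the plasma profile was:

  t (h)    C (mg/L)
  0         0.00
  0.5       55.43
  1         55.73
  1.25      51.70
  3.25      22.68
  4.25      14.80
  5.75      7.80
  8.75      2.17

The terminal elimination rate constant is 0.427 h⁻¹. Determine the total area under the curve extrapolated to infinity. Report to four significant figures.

Trapezoidal AUC_0→8.75:
  [0→0.5]: (0.00+55.43)/2 × 0.5 = 13.8575
  [0.5→1]: (55.43+55.73)/2 × 0.5 = 27.79
  [1→1.25]: (55.73+51.70)/2 × 0.25 = 13.42875
  [1.25→3.25]: (51.70+22.68)/2 × 2 = 74.38
  [3.25→4.25]: (22.68+14.80)/2 × 1 = 18.74
  [4.25→5.75]: (14.80+7.80)/2 × 1.5 = 16.95
  [5.75→8.75]: (7.80+2.17)/2 × 3 = 14.955
  Sum = 180.10125 mg/L·h
Extrapolated tail: C_last / k_e = 2.17 / 0.427 = 5.082
AUC_0→∞ = 180.10125 + 5.082 = 185.18325 mg/L·h

AUC = 185.2 mg/L·h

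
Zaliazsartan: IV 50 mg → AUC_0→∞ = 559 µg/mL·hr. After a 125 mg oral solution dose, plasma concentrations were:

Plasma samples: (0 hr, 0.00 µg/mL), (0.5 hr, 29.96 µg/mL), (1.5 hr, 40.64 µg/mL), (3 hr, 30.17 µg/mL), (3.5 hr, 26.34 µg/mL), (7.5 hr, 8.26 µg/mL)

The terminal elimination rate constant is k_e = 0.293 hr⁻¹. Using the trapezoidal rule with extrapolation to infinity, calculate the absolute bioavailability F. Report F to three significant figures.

Trapezoidal AUC_0→7.5 (oral solution):
  [0→0.5]: (0.00+29.96)/2 × 0.5 = 7.49
  [0.5→1.5]: (29.96+40.64)/2 × 1 = 35.3
  [1.5→3]: (40.64+30.17)/2 × 1.5 = 53.1075
  [3→3.5]: (30.17+26.34)/2 × 0.5 = 14.1275
  [3.5→7.5]: (26.34+8.26)/2 × 4 = 69.2
  Sum = 179.225 µg/mL·hr
Tail: C_last/k_e = 8.26/0.293 = 28.191
AUC_0→∞ (oral solution) = 179.225 + 28.191 = 207.416 µg/mL·hr
F = (AUC_ev/D_ev)/(AUC_iv/D_iv) = (207.416/125)/(559/50) = 1.659328/11.18 = 0.1484

F = 0.148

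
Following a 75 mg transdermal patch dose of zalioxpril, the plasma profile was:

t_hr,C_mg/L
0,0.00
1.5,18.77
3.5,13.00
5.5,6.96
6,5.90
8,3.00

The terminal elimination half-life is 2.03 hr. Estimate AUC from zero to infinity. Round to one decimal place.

AUC = 86.7 mg/L·hr

Trapezoidal AUC_0→8:
  [0→1.5]: (0.00+18.77)/2 × 1.5 = 14.0775
  [1.5→3.5]: (18.77+13.00)/2 × 2 = 31.77
  [3.5→5.5]: (13.00+6.96)/2 × 2 = 19.96
  [5.5→6]: (6.96+5.90)/2 × 0.5 = 3.215
  [6→8]: (5.90+3.00)/2 × 2 = 8.9
  Sum = 77.9225 mg/L·hr
k_e = ln2 / t½ = 0.693147 / 2.03 = 0.3415 hr^-1
Extrapolated tail: C_last / k_e = 3.00 / 0.3415 = 8.785
AUC_0→∞ = 77.9225 + 8.785 = 86.7075 mg/L·hr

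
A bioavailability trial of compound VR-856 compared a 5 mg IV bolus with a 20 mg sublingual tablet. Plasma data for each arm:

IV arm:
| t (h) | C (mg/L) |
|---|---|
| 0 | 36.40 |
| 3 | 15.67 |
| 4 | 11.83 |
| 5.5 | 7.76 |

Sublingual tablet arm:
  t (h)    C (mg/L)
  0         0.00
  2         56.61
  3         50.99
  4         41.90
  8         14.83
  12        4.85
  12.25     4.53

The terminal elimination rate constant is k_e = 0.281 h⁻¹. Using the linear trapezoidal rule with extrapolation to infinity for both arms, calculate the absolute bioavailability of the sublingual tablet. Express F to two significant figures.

F = 0.61

Trapezoidal AUC_0→5.5 (IV):
  [0→3]: (36.40+15.67)/2 × 3 = 78.105
  [3→4]: (15.67+11.83)/2 × 1 = 13.75
  [4→5.5]: (11.83+7.76)/2 × 1.5 = 14.6925
  Sum = 106.5475 mg/L·h
IV tail: 7.76/0.281 = 27.616; AUC_iv,0→∞ = 106.5475 + 27.616 = 134.1635 mg/L·h
Trapezoidal AUC_0→12.25 (sublingual tablet):
  [0→2]: (0.00+56.61)/2 × 2 = 56.61
  [2→3]: (56.61+50.99)/2 × 1 = 53.8
  [3→4]: (50.99+41.90)/2 × 1 = 46.445
  [4→8]: (41.90+14.83)/2 × 4 = 113.46
  [8→12]: (14.83+4.85)/2 × 4 = 39.36
  [12→12.25]: (4.85+4.53)/2 × 0.25 = 1.1725
  Sum = 310.8475 mg/L·h
sublingual tablet tail: 4.53/0.281 = 16.121; AUC_ev,0→∞ = 310.8475 + 16.121 = 326.9685 mg/L·h
F = (AUC_ev/D_ev)/(AUC_iv/D_iv) = (326.9685/20)/(134.1635/5) = 16.348425/26.8327 = 0.6093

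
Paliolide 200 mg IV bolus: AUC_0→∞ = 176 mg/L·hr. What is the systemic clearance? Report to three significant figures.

CL = 1.14 L/hr

CL = Dose_iv / AUC_0→∞
   = 200 / 176 = 1.13636 L/hr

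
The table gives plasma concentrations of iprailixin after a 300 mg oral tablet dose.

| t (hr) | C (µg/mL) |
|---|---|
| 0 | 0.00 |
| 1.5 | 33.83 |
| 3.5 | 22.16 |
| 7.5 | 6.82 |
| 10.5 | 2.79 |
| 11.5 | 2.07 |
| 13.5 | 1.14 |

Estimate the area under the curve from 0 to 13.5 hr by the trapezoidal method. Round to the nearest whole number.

AUC = 159 µg/mL·hr

Trapezoidal AUC_0→13.5:
  [0→1.5]: (0.00+33.83)/2 × 1.5 = 25.3725
  [1.5→3.5]: (33.83+22.16)/2 × 2 = 55.99
  [3.5→7.5]: (22.16+6.82)/2 × 4 = 57.96
  [7.5→10.5]: (6.82+2.79)/2 × 3 = 14.415
  [10.5→11.5]: (2.79+2.07)/2 × 1 = 2.43
  [11.5→13.5]: (2.07+1.14)/2 × 2 = 3.21
  Sum = 159.3775 µg/mL·hr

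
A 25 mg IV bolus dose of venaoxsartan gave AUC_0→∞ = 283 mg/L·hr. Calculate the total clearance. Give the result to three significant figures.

CL = Dose_iv / AUC_0→∞
   = 25 / 283 = 0.0883392 L/hr

CL = 0.0883 L/hr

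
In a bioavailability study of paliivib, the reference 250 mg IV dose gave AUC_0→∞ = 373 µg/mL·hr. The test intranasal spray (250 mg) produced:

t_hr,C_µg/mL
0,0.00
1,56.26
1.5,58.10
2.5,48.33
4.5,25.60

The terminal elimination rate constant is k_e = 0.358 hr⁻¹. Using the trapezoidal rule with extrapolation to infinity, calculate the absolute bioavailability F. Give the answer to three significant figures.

F = 0.685

Trapezoidal AUC_0→4.5 (intranasal spray):
  [0→1]: (0.00+56.26)/2 × 1 = 28.13
  [1→1.5]: (56.26+58.10)/2 × 0.5 = 28.59
  [1.5→2.5]: (58.10+48.33)/2 × 1 = 53.215
  [2.5→4.5]: (48.33+25.60)/2 × 2 = 73.93
  Sum = 183.865 µg/mL·hr
Tail: C_last/k_e = 25.60/0.358 = 71.508
AUC_0→∞ (intranasal spray) = 183.865 + 71.508 = 255.373 µg/mL·hr
F = (AUC_ev/D_ev)/(AUC_iv/D_iv) = (255.373/250)/(373/250) = 1.021492/1.492 = 0.6846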